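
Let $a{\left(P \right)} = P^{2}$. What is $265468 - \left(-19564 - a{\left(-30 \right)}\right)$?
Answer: $285932$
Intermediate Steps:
$265468 - \left(-19564 - a{\left(-30 \right)}\right) = 265468 - \left(-19564 - \left(-30\right)^{2}\right) = 265468 - \left(-19564 - 900\right) = 265468 - -20464 = 265468 + 20464 = 285932$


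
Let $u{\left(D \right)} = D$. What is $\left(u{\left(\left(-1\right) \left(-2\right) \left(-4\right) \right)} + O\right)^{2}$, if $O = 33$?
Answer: $625$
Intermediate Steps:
$\left(u{\left(\left(-1\right) \left(-2\right) \left(-4\right) \right)} + O\right)^{2} = \left(\left(-1\right) \left(-2\right) \left(-4\right) + 33\right)^{2} = \left(2 \left(-4\right) + 33\right)^{2} = \left(-8 + 33\right)^{2} = 25^{2} = 625$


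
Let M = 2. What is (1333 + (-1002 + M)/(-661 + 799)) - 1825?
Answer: -34448/69 ≈ -499.25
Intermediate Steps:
(1333 + (-1002 + M)/(-661 + 799)) - 1825 = (1333 + (-1002 + 2)/(-661 + 799)) - 1825 = (1333 - 1000/138) - 1825 = (1333 - 1000*1/138) - 1825 = (1333 - 500/69) - 1825 = 91477/69 - 1825 = -34448/69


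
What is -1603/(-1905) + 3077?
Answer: 5863288/1905 ≈ 3077.8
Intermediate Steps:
-1603/(-1905) + 3077 = -1603*(-1/1905) + 3077 = 1603/1905 + 3077 = 5863288/1905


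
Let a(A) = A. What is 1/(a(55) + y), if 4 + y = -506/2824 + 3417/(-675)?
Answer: 317700/14537507 ≈ 0.021854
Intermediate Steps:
y = -2935993/317700 (y = -4 + (-506/2824 + 3417/(-675)) = -4 + (-506*1/2824 + 3417*(-1/675)) = -4 + (-253/1412 - 1139/225) = -4 - 1665193/317700 = -2935993/317700 ≈ -9.2414)
1/(a(55) + y) = 1/(55 - 2935993/317700) = 1/(14537507/317700) = 317700/14537507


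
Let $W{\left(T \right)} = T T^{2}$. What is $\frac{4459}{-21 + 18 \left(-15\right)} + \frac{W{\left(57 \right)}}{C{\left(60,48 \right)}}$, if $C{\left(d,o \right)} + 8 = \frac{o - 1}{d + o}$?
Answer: $- \frac{306520453}{12513} \approx -24496.0$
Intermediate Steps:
$C{\left(d,o \right)} = -8 + \frac{-1 + o}{d + o}$ ($C{\left(d,o \right)} = -8 + \frac{o - 1}{d + o} = -8 + \frac{-1 + o}{d + o}$)
$W{\left(T \right)} = T^{3}$
$\frac{4459}{-21 + 18 \left(-15\right)} + \frac{W{\left(57 \right)}}{C{\left(60,48 \right)}} = \frac{4459}{-21 + 18 \left(-15\right)} + \frac{57^{3}}{\frac{1}{60 + 48} \left(-1 - 480 - 336\right)} = \frac{4459}{-21 - 270} + \frac{185193}{\frac{1}{108} \left(-1 - 480 - 336\right)} = \frac{4459}{-291} + \frac{185193}{\frac{1}{108} \left(-817\right)} = 4459 \left(- \frac{1}{291}\right) + \frac{185193}{- \frac{817}{108}} = - \frac{4459}{291} + 185193 \left(- \frac{108}{817}\right) = - \frac{4459}{291} - \frac{1052676}{43} = - \frac{306520453}{12513}$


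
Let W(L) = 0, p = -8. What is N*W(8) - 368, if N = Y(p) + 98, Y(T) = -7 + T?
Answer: -368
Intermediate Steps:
N = 83 (N = (-7 - 8) + 98 = -15 + 98 = 83)
N*W(8) - 368 = 83*0 - 368 = 0 - 368 = -368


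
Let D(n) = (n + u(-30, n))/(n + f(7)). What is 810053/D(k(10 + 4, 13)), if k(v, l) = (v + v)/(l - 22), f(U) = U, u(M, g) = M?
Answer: -28351855/298 ≈ -95141.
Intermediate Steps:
k(v, l) = 2*v/(-22 + l) (k(v, l) = (2*v)/(-22 + l) = 2*v/(-22 + l))
D(n) = (-30 + n)/(7 + n) (D(n) = (n - 30)/(n + 7) = (-30 + n)/(7 + n))
810053/D(k(10 + 4, 13)) = 810053/(((-30 + 2*(10 + 4)/(-22 + 13))/(7 + 2*(10 + 4)/(-22 + 13)))) = 810053/(((-30 + 2*14/(-9))/(7 + 2*14/(-9)))) = 810053/(((-30 + 2*14*(-⅑))/(7 + 2*14*(-⅑)))) = 810053/(((-30 - 28/9)/(7 - 28/9))) = 810053/((-298/9/(35/9))) = 810053/(((9/35)*(-298/9))) = 810053/(-298/35) = 810053*(-35/298) = -28351855/298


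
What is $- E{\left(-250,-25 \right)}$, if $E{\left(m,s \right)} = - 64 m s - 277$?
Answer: $400277$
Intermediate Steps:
$E{\left(m,s \right)} = -277 - 64 m s$ ($E{\left(m,s \right)} = - 64 m s - 277 = -277 - 64 m s$)
$- E{\left(-250,-25 \right)} = - (-277 - \left(-16000\right) \left(-25\right)) = - (-277 - 400000) = \left(-1\right) \left(-400277\right) = 400277$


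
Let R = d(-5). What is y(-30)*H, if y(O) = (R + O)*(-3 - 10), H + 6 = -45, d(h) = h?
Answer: -23205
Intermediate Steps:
H = -51 (H = -6 - 45 = -51)
R = -5
y(O) = 65 - 13*O (y(O) = (-5 + O)*(-3 - 10) = (-5 + O)*(-13) = 65 - 13*O)
y(-30)*H = (65 - 13*(-30))*(-51) = (65 + 390)*(-51) = 455*(-51) = -23205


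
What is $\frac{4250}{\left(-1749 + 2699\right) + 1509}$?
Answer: $\frac{4250}{2459} \approx 1.7283$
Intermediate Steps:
$\frac{4250}{\left(-1749 + 2699\right) + 1509} = \frac{4250}{950 + 1509} = \frac{4250}{2459}$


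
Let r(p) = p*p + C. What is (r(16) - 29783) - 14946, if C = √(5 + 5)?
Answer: -44473 + √10 ≈ -44470.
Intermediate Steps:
C = √10 ≈ 3.1623
r(p) = √10 + p² (r(p) = p*p + √10 = p² + √10 = √10 + p²)
(r(16) - 29783) - 14946 = ((√10 + 16²) - 29783) - 14946 = ((√10 + 256) - 29783) - 14946 = ((256 + √10) - 29783) - 14946 = (-29527 + √10) - 14946 = -44473 + √10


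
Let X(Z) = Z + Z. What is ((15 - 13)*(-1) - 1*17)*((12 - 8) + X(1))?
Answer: -114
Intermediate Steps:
X(Z) = 2*Z
((15 - 13)*(-1) - 1*17)*((12 - 8) + X(1)) = ((15 - 13)*(-1) - 1*17)*((12 - 8) + 2*1) = (2*(-1) - 17)*(4 + 2) = (-2 - 17)*6 = -19*6 = -114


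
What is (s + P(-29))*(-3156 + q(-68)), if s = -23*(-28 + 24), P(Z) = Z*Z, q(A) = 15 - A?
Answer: -2867109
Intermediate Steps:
P(Z) = Z²
s = 92 (s = -23*(-4) = 92)
(s + P(-29))*(-3156 + q(-68)) = (92 + (-29)²)*(-3156 + (15 - 1*(-68))) = (92 + 841)*(-3156 + (15 + 68)) = 933*(-3156 + 83) = 933*(-3073) = -2867109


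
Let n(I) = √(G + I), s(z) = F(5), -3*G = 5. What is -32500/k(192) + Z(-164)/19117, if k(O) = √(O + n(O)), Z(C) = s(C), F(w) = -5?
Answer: -5/19117 - 32500*√3/√(576 + √1713) ≈ -2265.5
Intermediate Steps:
G = -5/3 (G = -⅓*5 = -5/3 ≈ -1.6667)
s(z) = -5
n(I) = √(-5/3 + I)
Z(C) = -5
k(O) = √(O + √(-15 + 9*O)/3)
-32500/k(192) + Z(-164)/19117 = -32500/√(192 + √(-5/3 + 192)) - 5/19117 = -32500/√(192 + √(571/3)) - 5*1/19117 = -32500/√(192 + √1713/3) - 5/19117 = -5/19117 - 32500/√(192 + √1713/3)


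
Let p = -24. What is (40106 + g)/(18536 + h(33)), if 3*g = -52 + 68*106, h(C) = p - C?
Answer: 127474/55437 ≈ 2.2994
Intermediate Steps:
h(C) = -24 - C
g = 7156/3 (g = (-52 + 68*106)/3 = (-52 + 7208)/3 = (1/3)*7156 = 7156/3 ≈ 2385.3)
(40106 + g)/(18536 + h(33)) = (40106 + 7156/3)/(18536 + (-24 - 1*33)) = 127474/(3*(18536 + (-24 - 33))) = 127474/(3*(18536 - 57)) = (127474/3)/18479 = (127474/3)*(1/18479) = 127474/55437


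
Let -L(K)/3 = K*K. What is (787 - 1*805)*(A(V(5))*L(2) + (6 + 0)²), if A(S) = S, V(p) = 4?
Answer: 216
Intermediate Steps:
L(K) = -3*K² (L(K) = -3*K*K = -3*K²)
(787 - 1*805)*(A(V(5))*L(2) + (6 + 0)²) = (787 - 1*805)*(4*(-3*2²) + (6 + 0)²) = (787 - 805)*(4*(-3*4) + 6²) = -18*(4*(-12) + 36) = -18*(-48 + 36) = -18*(-12) = 216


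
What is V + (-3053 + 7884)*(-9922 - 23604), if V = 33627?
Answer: -161930479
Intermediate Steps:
V + (-3053 + 7884)*(-9922 - 23604) = 33627 + (-3053 + 7884)*(-9922 - 23604) = 33627 + 4831*(-33526) = 33627 - 161964106 = -161930479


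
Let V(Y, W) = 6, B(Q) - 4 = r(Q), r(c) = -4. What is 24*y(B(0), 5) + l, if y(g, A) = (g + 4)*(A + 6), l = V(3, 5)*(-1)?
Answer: 1050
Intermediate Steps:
B(Q) = 0 (B(Q) = 4 - 4 = 0)
l = -6 (l = 6*(-1) = -6)
y(g, A) = (4 + g)*(6 + A)
24*y(B(0), 5) + l = 24*(24 + 4*5 + 6*0 + 5*0) - 6 = 24*(24 + 20 + 0 + 0) - 6 = 24*44 - 6 = 1056 - 6 = 1050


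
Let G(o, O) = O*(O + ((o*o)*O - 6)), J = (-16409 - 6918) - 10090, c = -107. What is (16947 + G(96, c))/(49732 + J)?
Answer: 8118694/1255 ≈ 6469.1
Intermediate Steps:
J = -33417 (J = -23327 - 10090 = -33417)
G(o, O) = O*(-6 + O + O*o²) (G(o, O) = O*(O + (o²*O - 6)) = O*(O + (O*o² - 6)) = O*(O + (-6 + O*o²)) = O*(-6 + O + O*o²))
(16947 + G(96, c))/(49732 + J) = (16947 - 107*(-6 - 107 - 107*96²))/(49732 - 33417) = (16947 - 107*(-6 - 107 - 107*9216))/16315 = (16947 - 107*(-6 - 107 - 986112))*(1/16315) = (16947 - 107*(-986225))*(1/16315) = (16947 + 105526075)*(1/16315) = 105543022*(1/16315) = 8118694/1255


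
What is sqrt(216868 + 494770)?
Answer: sqrt(711638) ≈ 843.59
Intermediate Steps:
sqrt(216868 + 494770) = sqrt(711638)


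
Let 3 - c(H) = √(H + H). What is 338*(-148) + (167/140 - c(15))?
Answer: -7003613/140 + √30 ≈ -50020.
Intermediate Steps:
c(H) = 3 - √2*√H (c(H) = 3 - √(H + H) = 3 - √(2*H) = 3 - √2*√H)
338*(-148) + (167/140 - c(15)) = 338*(-148) + (167/140 - (3 - √2*√15)) = -50024 + (167*(1/140) - (3 - √30)) = -50024 + (167/140 + (-3 + √30)) = -50024 + (-253/140 + √30) = -7003613/140 + √30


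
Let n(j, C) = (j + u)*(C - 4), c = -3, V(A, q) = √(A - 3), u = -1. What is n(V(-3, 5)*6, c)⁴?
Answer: 108911761 + 12389160*I*√6 ≈ 1.0891e+8 + 3.0347e+7*I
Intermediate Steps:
V(A, q) = √(-3 + A)
n(j, C) = (-1 + j)*(-4 + C) (n(j, C) = (j - 1)*(C - 4) = (-1 + j)*(-4 + C))
n(V(-3, 5)*6, c)⁴ = (4 - 1*(-3) - 4*√(-3 - 3)*6 - 3*√(-3 - 3)*6)⁴ = (4 + 3 - 4*√(-6)*6 - 3*√(-6)*6)⁴ = (4 + 3 - 4*I*√6*6 - 3*I*√6*6)⁴ = (4 + 3 - 24*I*√6 - 18*I*√6)⁴ = (7 - 42*I*√6)⁴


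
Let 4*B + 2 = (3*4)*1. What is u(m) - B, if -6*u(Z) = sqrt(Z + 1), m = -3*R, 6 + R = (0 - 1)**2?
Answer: -19/6 ≈ -3.1667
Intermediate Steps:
R = -5 (R = -6 + (0 - 1)**2 = -6 + (-1)**2 = -6 + 1 = -5)
B = 5/2 (B = -1/2 + ((3*4)*1)/4 = -1/2 + (12*1)/4 = -1/2 + (1/4)*12 = -1/2 + 3 = 5/2 ≈ 2.5000)
m = 15 (m = -3*(-5) = 15)
u(Z) = -sqrt(1 + Z)/6 (u(Z) = -sqrt(Z + 1)/6 = -sqrt(1 + Z)/6)
u(m) - B = -sqrt(1 + 15)/6 - 1*5/2 = -sqrt(16)/6 - 5/2 = -1/6*4 - 5/2 = -2/3 - 5/2 = -19/6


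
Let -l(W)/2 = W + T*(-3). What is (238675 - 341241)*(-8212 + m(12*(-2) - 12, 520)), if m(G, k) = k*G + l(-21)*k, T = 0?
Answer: 522266072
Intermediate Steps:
l(W) = -2*W (l(W) = -2*(W + 0*(-3)) = -2*(W + 0) = -2*W)
m(G, k) = 42*k + G*k (m(G, k) = k*G + (-2*(-21))*k = G*k + 42*k = 42*k + G*k)
(238675 - 341241)*(-8212 + m(12*(-2) - 12, 520)) = (238675 - 341241)*(-8212 + 520*(42 + (12*(-2) - 12))) = -102566*(-8212 + 520*(42 + (-24 - 12))) = -102566*(-8212 + 520*(42 - 36)) = -102566*(-8212 + 520*6) = -102566*(-8212 + 3120) = -102566*(-5092) = 522266072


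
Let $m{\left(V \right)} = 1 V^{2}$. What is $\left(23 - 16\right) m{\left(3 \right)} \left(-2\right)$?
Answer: $-126$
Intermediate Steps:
$m{\left(V \right)} = V^{2}$
$\left(23 - 16\right) m{\left(3 \right)} \left(-2\right) = \left(23 - 16\right) 3^{2} \left(-2\right) = \left(23 - 16\right) 9 \left(-2\right) = 7 \cdot 9 \left(-2\right) = 63 \left(-2\right) = -126$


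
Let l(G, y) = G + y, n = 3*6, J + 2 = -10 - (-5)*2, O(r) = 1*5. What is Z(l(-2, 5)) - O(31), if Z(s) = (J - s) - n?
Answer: -28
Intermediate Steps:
O(r) = 5
J = -2 (J = -2 + (-10 - (-5)*2) = -2 + (-10 - 1*(-10)) = -2 + (-10 + 10) = -2 + 0 = -2)
n = 18
Z(s) = -20 - s (Z(s) = (-2 - s) - 1*18 = (-2 - s) - 18 = -20 - s)
Z(l(-2, 5)) - O(31) = (-20 - (-2 + 5)) - 1*5 = (-20 - 1*3) - 5 = (-20 - 3) - 5 = -23 - 5 = -28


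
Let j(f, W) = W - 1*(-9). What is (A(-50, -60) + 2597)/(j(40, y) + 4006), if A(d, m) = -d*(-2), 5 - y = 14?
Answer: 2497/4006 ≈ 0.62331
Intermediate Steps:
y = -9 (y = 5 - 1*14 = 5 - 14 = -9)
j(f, W) = 9 + W (j(f, W) = W + 9 = 9 + W)
A(d, m) = 2*d
(A(-50, -60) + 2597)/(j(40, y) + 4006) = (2*(-50) + 2597)/((9 - 9) + 4006) = (-100 + 2597)/(0 + 4006) = 2497/4006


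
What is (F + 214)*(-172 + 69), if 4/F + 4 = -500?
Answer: -2777189/126 ≈ -22041.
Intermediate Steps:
F = -1/126 (F = 4/(-4 - 500) = 4/(-504) = 4*(-1/504) = -1/126 ≈ -0.0079365)
(F + 214)*(-172 + 69) = (-1/126 + 214)*(-172 + 69) = (26963/126)*(-103) = -2777189/126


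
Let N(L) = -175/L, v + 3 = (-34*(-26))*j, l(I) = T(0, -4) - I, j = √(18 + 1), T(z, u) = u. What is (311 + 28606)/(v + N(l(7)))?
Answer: -7528059/299424530 + 257756499*√19/149712265 ≈ 7.4795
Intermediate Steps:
j = √19 ≈ 4.3589
l(I) = -4 - I
v = -3 + 884*√19 (v = -3 + (-34*(-26))*√19 = -3 + 884*√19 ≈ 3850.3)
(311 + 28606)/(v + N(l(7))) = (311 + 28606)/((-3 + 884*√19) - 175/(-4 - 1*7)) = 28917/((-3 + 884*√19) - 175/(-4 - 7)) = 28917/((-3 + 884*√19) - 175/(-11)) = 28917/((-3 + 884*√19) - 175*(-1/11)) = 28917/((-3 + 884*√19) + 175/11) = 28917/(142/11 + 884*√19)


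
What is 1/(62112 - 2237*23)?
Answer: 1/10661 ≈ 9.3800e-5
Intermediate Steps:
1/(62112 - 2237*23) = 1/(62112 - 51451) = 1/10661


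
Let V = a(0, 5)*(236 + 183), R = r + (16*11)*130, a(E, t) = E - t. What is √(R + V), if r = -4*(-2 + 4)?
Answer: √20777 ≈ 144.14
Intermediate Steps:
r = -8 (r = -4*2 = -8)
R = 22872 (R = -8 + (16*11)*130 = -8 + 176*130 = -8 + 22880 = 22872)
V = -2095 (V = (0 - 1*5)*(236 + 183) = (0 - 5)*419 = -5*419 = -2095)
√(R + V) = √(22872 - 2095) = √20777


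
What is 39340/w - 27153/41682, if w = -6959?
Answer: -609575869/96688346 ≈ -6.3045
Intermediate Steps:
39340/w - 27153/41682 = 39340/(-6959) - 27153/41682 = 39340*(-1/6959) - 27153*1/41682 = -39340/6959 - 9051/13894 = -609575869/96688346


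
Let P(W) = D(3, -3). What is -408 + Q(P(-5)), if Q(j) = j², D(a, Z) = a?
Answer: -399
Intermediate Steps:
P(W) = 3
-408 + Q(P(-5)) = -408 + 3² = -408 + 9 = -399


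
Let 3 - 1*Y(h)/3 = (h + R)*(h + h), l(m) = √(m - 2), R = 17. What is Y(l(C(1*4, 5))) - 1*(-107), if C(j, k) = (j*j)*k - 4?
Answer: -328 - 102*√74 ≈ -1205.4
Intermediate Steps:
C(j, k) = -4 + k*j² (C(j, k) = j²*k - 4 = k*j² - 4 = -4 + k*j²)
l(m) = √(-2 + m)
Y(h) = 9 - 6*h*(17 + h) (Y(h) = 9 - 3*(h + 17)*(h + h) = 9 - 3*(17 + h)*2*h = 9 - 6*h*(17 + h))
Y(l(C(1*4, 5))) - 1*(-107) = (9 - 102*√(-2 + (-4 + 5*(1*4)²)) - (-36 + 480)) - 1*(-107) = (9 - 102*√(-2 + (-4 + 5*4²)) - (-36 + 480)) + 107 = (9 - 102*√(-2 + (-4 + 5*16)) - (-36 + 480)) + 107 = (9 - 102*√(-2 + (-4 + 80)) - 6*(√(-2 + (-4 + 80)))²) + 107 = (9 - 102*√(-2 + 76) - 6*(√(-2 + 76))²) + 107 = (9 - 102*√74 - 6*(√74)²) + 107 = (9 - 102*√74 - 6*74) + 107 = (9 - 102*√74 - 444) + 107 = (-435 - 102*√74) + 107 = -328 - 102*√74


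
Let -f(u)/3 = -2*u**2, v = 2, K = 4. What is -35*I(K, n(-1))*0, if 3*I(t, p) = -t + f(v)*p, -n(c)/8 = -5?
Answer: 0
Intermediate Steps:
n(c) = 40 (n(c) = -8*(-5) = 40)
f(u) = 6*u**2 (f(u) = -(-6)*u**2 = 6*u**2)
I(t, p) = 8*p - t/3 (I(t, p) = (-t + (6*2**2)*p)/3 = (-t + (6*4)*p)/3 = (-t + 24*p)/3 = 8*p - t/3)
-35*I(K, n(-1))*0 = -35*(8*40 - 1/3*4)*0 = -35*(320 - 4/3)*0 = -35*956/3*0 = -33460/3*0 = 0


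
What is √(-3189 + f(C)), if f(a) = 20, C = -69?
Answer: I*√3169 ≈ 56.294*I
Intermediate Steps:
√(-3189 + f(C)) = √(-3189 + 20) = √(-3169) = I*√3169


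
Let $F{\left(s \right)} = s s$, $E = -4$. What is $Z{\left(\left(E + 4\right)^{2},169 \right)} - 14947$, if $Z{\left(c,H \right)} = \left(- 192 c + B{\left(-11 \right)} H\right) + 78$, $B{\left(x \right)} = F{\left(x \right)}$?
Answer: $5580$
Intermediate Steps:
$F{\left(s \right)} = s^{2}$
$B{\left(x \right)} = x^{2}$
$Z{\left(c,H \right)} = 78 - 192 c + 121 H$ ($Z{\left(c,H \right)} = \left(- 192 c + \left(-11\right)^{2} H\right) + 78 = \left(- 192 c + 121 H\right) + 78 = 78 - 192 c + 121 H$)
$Z{\left(\left(E + 4\right)^{2},169 \right)} - 14947 = \left(78 - 192 \left(-4 + 4\right)^{2} + 121 \cdot 169\right) - 14947 = \left(78 - 192 \cdot 0^{2} + 20449\right) - 14947 = \left(78 - 0 + 20449\right) - 14947 = \left(78 + 0 + 20449\right) - 14947 = 20527 - 14947 = 5580$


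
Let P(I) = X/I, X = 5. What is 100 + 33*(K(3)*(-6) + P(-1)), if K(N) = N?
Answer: -659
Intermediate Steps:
P(I) = 5/I
100 + 33*(K(3)*(-6) + P(-1)) = 100 + 33*(3*(-6) + 5/(-1)) = 100 + 33*(-18 + 5*(-1)) = 100 + 33*(-18 - 5) = 100 + 33*(-23) = 100 - 759 = -659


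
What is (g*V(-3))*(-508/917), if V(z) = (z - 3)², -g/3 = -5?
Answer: -274320/917 ≈ -299.15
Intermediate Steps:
g = 15 (g = -3*(-5) = 15)
V(z) = (-3 + z)²
(g*V(-3))*(-508/917) = (15*(-3 - 3)²)*(-508/917) = (15*(-6)²)*(-508*1/917) = (15*36)*(-508/917) = 540*(-508/917) = -274320/917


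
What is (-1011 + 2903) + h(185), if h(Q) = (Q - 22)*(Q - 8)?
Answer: 30743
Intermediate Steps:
h(Q) = (-22 + Q)*(-8 + Q)
(-1011 + 2903) + h(185) = (-1011 + 2903) + (176 + 185² - 30*185) = 1892 + (176 + 34225 - 5550) = 1892 + 28851 = 30743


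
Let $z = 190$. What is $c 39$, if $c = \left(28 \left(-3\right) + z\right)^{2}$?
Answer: $438204$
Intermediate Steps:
$c = 11236$ ($c = \left(28 \left(-3\right) + 190\right)^{2} = \left(-84 + 190\right)^{2} = 106^{2} = 11236$)
$c 39 = 11236 \cdot 39 = 438204$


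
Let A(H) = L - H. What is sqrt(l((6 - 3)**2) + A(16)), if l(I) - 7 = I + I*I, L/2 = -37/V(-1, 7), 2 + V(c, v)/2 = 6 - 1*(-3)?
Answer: sqrt(3710)/7 ≈ 8.7014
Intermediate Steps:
V(c, v) = 14 (V(c, v) = -4 + 2*(6 - 1*(-3)) = -4 + 2*(6 + 3) = -4 + 2*9 = -4 + 18 = 14)
L = -37/7 (L = 2*(-37/14) = -37/7 ≈ -5.2857)
A(H) = -37/7 - H
l(I) = 7 + I + I**2 (l(I) = 7 + (I + I*I) = 7 + (I + I**2) = 7 + I + I**2)
sqrt(l((6 - 3)**2) + A(16)) = sqrt((7 + (6 - 3)**2 + ((6 - 3)**2)**2) + (-37/7 - 1*16)) = sqrt((7 + 3**2 + (3**2)**2) + (-37/7 - 16)) = sqrt((7 + 9 + 9**2) - 149/7) = sqrt((7 + 9 + 81) - 149/7) = sqrt(97 - 149/7) = sqrt(530/7) = sqrt(3710)/7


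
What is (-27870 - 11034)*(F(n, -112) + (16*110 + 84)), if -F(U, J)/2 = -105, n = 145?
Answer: -79908816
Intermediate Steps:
F(U, J) = 210 (F(U, J) = -2*(-105) = 210)
(-27870 - 11034)*(F(n, -112) + (16*110 + 84)) = (-27870 - 11034)*(210 + (16*110 + 84)) = -38904*(210 + (1760 + 84)) = -38904*(210 + 1844) = -38904*2054 = -79908816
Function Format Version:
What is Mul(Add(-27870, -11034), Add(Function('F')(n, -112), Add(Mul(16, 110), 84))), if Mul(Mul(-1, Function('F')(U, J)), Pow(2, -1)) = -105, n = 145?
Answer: -79908816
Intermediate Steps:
Function('F')(U, J) = 210 (Function('F')(U, J) = Mul(-2, -105) = 210)
Mul(Add(-27870, -11034), Add(Function('F')(n, -112), Add(Mul(16, 110), 84))) = Mul(Add(-27870, -11034), Add(210, Add(Mul(16, 110), 84))) = Mul(-38904, Add(210, Add(1760, 84))) = Mul(-38904, Add(210, 1844)) = Mul(-38904, 2054) = -79908816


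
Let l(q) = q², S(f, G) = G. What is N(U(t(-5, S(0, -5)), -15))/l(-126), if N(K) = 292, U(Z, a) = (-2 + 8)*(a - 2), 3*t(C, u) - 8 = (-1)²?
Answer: 73/3969 ≈ 0.018393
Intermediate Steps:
t(C, u) = 3 (t(C, u) = 8/3 + (⅓)*(-1)² = 8/3 + (⅓)*1 = 8/3 + ⅓ = 3)
U(Z, a) = -12 + 6*a (U(Z, a) = 6*(-2 + a) = -12 + 6*a)
N(U(t(-5, S(0, -5)), -15))/l(-126) = 292/((-126)²) = 292/15876 = 292*(1/15876) = 73/3969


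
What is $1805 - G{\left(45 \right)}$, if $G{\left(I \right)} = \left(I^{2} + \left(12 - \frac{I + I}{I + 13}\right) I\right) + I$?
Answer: $- \frac{21320}{29} \approx -735.17$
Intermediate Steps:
$G{\left(I \right)} = I + I^{2} + I \left(12 - \frac{2 I}{13 + I}\right)$ ($G{\left(I \right)} = \left(I^{2} + \left(12 - \frac{2 I}{13 + I}\right) I\right) + I = \left(I^{2} + I \left(12 - \frac{2 I}{13 + I}\right)\right) + I = I + I^{2} + I \left(12 - \frac{2 I}{13 + I}\right)$)
$1805 - G{\left(45 \right)} = 1805 - \frac{45 \left(169 + 45^{2} + 24 \cdot 45\right)}{13 + 45} = 1805 - \frac{45 \left(169 + 2025 + 1080\right)}{58} = 1805 - 45 \cdot \frac{1}{58} \cdot 3274 = 1805 - \frac{73665}{29} = - \frac{21320}{29}$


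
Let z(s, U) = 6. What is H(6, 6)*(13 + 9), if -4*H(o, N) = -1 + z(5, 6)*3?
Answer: -187/2 ≈ -93.500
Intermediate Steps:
H(o, N) = -17/4 (H(o, N) = -(-1 + 6*3)/4 = -(-1 + 18)/4 = -1/4*17 = -17/4)
H(6, 6)*(13 + 9) = -17*(13 + 9)/4 = -17/4*22 = -187/2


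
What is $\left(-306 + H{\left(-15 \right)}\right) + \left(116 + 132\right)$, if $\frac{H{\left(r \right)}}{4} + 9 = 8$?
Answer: $-62$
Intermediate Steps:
$H{\left(r \right)} = -4$ ($H{\left(r \right)} = -36 + 4 \cdot 8 = -36 + 32 = -4$)
$\left(-306 + H{\left(-15 \right)}\right) + \left(116 + 132\right) = \left(-306 - 4\right) + \left(116 + 132\right) = -310 + 248 = -62$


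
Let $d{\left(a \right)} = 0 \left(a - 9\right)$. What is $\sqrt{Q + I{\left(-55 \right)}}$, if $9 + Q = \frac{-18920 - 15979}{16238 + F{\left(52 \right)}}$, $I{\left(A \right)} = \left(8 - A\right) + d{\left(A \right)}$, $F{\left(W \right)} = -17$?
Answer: $\frac{\sqrt{1515825415}}{5407} \approx 7.2006$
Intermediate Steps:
$d{\left(a \right)} = 0$ ($d{\left(a \right)} = 0 \left(-9 + a\right) = 0$)
$I{\left(A \right)} = 8 - A$ ($I{\left(A \right)} = \left(8 - A\right) + 0 = 8 - A$)
$Q = - \frac{60296}{5407}$ ($Q = -9 + \frac{-18920 - 15979}{16238 - 17} = -9 - \frac{34899}{16221} = -9 - \frac{11633}{5407} = - \frac{60296}{5407} \approx -11.151$)
$\sqrt{Q + I{\left(-55 \right)}} = \sqrt{- \frac{60296}{5407} + \left(8 - -55\right)} = \sqrt{- \frac{60296}{5407} + \left(8 + 55\right)} = \sqrt{- \frac{60296}{5407} + 63} = \sqrt{\frac{280345}{5407}} = \frac{\sqrt{1515825415}}{5407}$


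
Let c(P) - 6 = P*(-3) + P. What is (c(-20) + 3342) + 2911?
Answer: 6299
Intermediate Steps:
c(P) = 6 - 2*P (c(P) = 6 + (P*(-3) + P) = 6 + (-3*P + P) = 6 - 2*P)
(c(-20) + 3342) + 2911 = ((6 - 2*(-20)) + 3342) + 2911 = ((6 + 40) + 3342) + 2911 = (46 + 3342) + 2911 = 3388 + 2911 = 6299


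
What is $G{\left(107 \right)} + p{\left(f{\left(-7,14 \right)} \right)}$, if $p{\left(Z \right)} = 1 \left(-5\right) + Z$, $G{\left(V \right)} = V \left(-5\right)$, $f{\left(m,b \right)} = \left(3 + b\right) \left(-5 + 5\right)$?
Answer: $-540$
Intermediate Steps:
$f{\left(m,b \right)} = 0$ ($f{\left(m,b \right)} = \left(3 + b\right) 0 = 0$)
$G{\left(V \right)} = - 5 V$
$p{\left(Z \right)} = -5 + Z$
$G{\left(107 \right)} + p{\left(f{\left(-7,14 \right)} \right)} = \left(-5\right) 107 + \left(-5 + 0\right) = -535 - 5 = -540$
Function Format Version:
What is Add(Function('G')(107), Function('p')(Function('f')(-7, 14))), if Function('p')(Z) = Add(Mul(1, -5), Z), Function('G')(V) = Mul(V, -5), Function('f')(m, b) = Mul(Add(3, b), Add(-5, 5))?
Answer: -540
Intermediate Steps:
Function('f')(m, b) = 0 (Function('f')(m, b) = Mul(Add(3, b), 0) = 0)
Function('G')(V) = Mul(-5, V)
Function('p')(Z) = Add(-5, Z)
Add(Function('G')(107), Function('p')(Function('f')(-7, 14))) = Add(Mul(-5, 107), Add(-5, 0)) = Add(-535, -5) = -540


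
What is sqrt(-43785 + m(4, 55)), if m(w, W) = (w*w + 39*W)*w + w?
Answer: I*sqrt(35137) ≈ 187.45*I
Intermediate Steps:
m(w, W) = w + w*(w**2 + 39*W) (m(w, W) = (w**2 + 39*W)*w + w = w*(w**2 + 39*W) + w = w + w*(w**2 + 39*W))
sqrt(-43785 + m(4, 55)) = sqrt(-43785 + 4*(1 + 4**2 + 39*55)) = sqrt(-43785 + 4*(1 + 16 + 2145)) = sqrt(-43785 + 4*2162) = sqrt(-43785 + 8648) = sqrt(-35137) = I*sqrt(35137)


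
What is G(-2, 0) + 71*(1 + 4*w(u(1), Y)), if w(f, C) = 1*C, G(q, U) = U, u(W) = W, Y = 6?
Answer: 1775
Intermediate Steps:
w(f, C) = C
G(-2, 0) + 71*(1 + 4*w(u(1), Y)) = 0 + 71*(1 + 4*6) = 0 + 71*(1 + 24) = 0 + 71*25 = 0 + 1775 = 1775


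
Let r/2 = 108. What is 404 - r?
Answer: 188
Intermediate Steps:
r = 216 (r = 2*108 = 216)
404 - r = 404 - 1*216 = 404 - 216 = 188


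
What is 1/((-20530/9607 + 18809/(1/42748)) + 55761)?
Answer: 9607/7725016472521 ≈ 1.2436e-9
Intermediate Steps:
1/((-20530/9607 + 18809/(1/42748)) + 55761) = 1/((-20530*1/9607 + 18809/(1/42748)) + 55761) = 1/((-20530/9607 + 18809*42748) + 55761) = 1/((-20530/9607 + 804047132) + 55761) = 1/(7724480776594/9607 + 55761) = 1/(7725016472521/9607) = 9607/7725016472521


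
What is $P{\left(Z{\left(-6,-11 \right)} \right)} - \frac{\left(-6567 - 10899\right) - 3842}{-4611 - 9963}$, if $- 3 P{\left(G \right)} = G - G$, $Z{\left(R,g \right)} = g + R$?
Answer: $- \frac{1522}{1041} \approx -1.4621$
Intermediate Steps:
$Z{\left(R,g \right)} = R + g$
$P{\left(G \right)} = 0$ ($P{\left(G \right)} = - \frac{G - G}{3} = \left(- \frac{1}{3}\right) 0 = 0$)
$P{\left(Z{\left(-6,-11 \right)} \right)} - \frac{\left(-6567 - 10899\right) - 3842}{-4611 - 9963} = 0 - \frac{\left(-6567 - 10899\right) - 3842}{-4611 - 9963} = 0 - \frac{-17466 - 3842}{-14574} = 0 - \left(-21308\right) \left(- \frac{1}{14574}\right) = 0 - \frac{1522}{1041} = - \frac{1522}{1041}$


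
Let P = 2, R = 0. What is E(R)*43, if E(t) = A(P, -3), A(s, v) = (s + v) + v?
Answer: -172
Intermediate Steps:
A(s, v) = s + 2*v
E(t) = -4 (E(t) = 2 + 2*(-3) = 2 - 6 = -4)
E(R)*43 = -4*43 = -172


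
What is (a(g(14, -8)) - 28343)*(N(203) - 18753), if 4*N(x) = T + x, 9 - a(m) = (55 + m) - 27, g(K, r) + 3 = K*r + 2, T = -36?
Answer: 2114296405/4 ≈ 5.2857e+8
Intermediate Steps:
g(K, r) = -1 + K*r (g(K, r) = -3 + (K*r + 2) = -3 + (2 + K*r) = -1 + K*r)
a(m) = -19 - m (a(m) = 9 - ((55 + m) - 27) = 9 - (28 + m) = 9 + (-28 - m) = -19 - m)
N(x) = -9 + x/4 (N(x) = (-36 + x)/4 = -9 + x/4)
(a(g(14, -8)) - 28343)*(N(203) - 18753) = ((-19 - (-1 + 14*(-8))) - 28343)*((-9 + (¼)*203) - 18753) = ((-19 - (-1 - 112)) - 28343)*((-9 + 203/4) - 18753) = ((-19 - 1*(-113)) - 28343)*(167/4 - 18753) = ((-19 + 113) - 28343)*(-74845/4) = (94 - 28343)*(-74845/4) = -28249*(-74845/4) = 2114296405/4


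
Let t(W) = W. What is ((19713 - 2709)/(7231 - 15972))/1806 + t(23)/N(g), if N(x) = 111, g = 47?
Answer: 60199369/292045551 ≈ 0.20613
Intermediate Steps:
((19713 - 2709)/(7231 - 15972))/1806 + t(23)/N(g) = ((19713 - 2709)/(7231 - 15972))/1806 + 23/111 = (17004/(-8741))*(1/1806) + 23*(1/111) = (17004*(-1/8741))*(1/1806) + 23/111 = -17004/8741*1/1806 + 23/111 = -2834/2631041 + 23/111 = 60199369/292045551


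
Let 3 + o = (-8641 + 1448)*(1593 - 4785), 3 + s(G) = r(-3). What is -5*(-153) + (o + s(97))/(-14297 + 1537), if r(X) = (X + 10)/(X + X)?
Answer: -7199263/6960 ≈ -1034.4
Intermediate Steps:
r(X) = (10 + X)/(2*X) (r(X) = (10 + X)/((2*X)) = (10 + X)*(1/(2*X)) = (10 + X)/(2*X))
s(G) = -25/6 (s(G) = -3 + (½)*(10 - 3)/(-3) = -3 + (½)*(-⅓)*7 = -3 - 7/6 = -25/6)
o = 22960053 (o = -3 + (-8641 + 1448)*(1593 - 4785) = -3 - 7193*(-3192) = -3 + 22960056 = 22960053)
-5*(-153) + (o + s(97))/(-14297 + 1537) = -5*(-153) + (22960053 - 25/6)/(-14297 + 1537) = 765 + (137760293/6)/(-12760) = 765 + (137760293/6)*(-1/12760) = 765 - 12523663/6960 = -7199263/6960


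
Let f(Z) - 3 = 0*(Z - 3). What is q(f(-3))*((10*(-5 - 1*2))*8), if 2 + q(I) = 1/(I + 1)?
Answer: 980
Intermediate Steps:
f(Z) = 3 (f(Z) = 3 + 0*(Z - 3) = 3 + 0*(-3 + Z) = 3 + 0 = 3)
q(I) = -2 + 1/(1 + I) (q(I) = -2 + 1/(I + 1) = -2 + 1/(1 + I))
q(f(-3))*((10*(-5 - 1*2))*8) = ((-1 - 2*3)/(1 + 3))*((10*(-5 - 1*2))*8) = ((-1 - 6)/4)*((10*(-5 - 2))*8) = ((¼)*(-7))*((10*(-7))*8) = -(-245)*8/2 = -7/4*(-560) = 980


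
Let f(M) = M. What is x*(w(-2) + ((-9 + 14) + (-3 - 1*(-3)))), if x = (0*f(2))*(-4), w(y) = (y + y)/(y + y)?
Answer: 0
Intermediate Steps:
w(y) = 1 (w(y) = (2*y)/((2*y)) = (2*y)*(1/(2*y)) = 1)
x = 0 (x = (0*2)*(-4) = 0*(-4) = 0)
x*(w(-2) + ((-9 + 14) + (-3 - 1*(-3)))) = 0*(1 + ((-9 + 14) + (-3 - 1*(-3)))) = 0*(1 + (5 + (-3 + 3))) = 0*(1 + (5 + 0)) = 0*(1 + 5) = 0*6 = 0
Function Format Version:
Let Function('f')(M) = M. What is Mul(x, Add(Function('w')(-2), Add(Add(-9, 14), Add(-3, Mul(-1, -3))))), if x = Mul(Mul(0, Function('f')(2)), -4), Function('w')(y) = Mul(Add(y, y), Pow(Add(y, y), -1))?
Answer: 0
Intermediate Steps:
Function('w')(y) = 1 (Function('w')(y) = Mul(Mul(2, y), Pow(Mul(2, y), -1)) = Mul(Mul(2, y), Mul(Rational(1, 2), Pow(y, -1))) = 1)
x = 0 (x = Mul(Mul(0, 2), -4) = Mul(0, -4) = 0)
Mul(x, Add(Function('w')(-2), Add(Add(-9, 14), Add(-3, Mul(-1, -3))))) = Mul(0, Add(1, Add(Add(-9, 14), Add(-3, Mul(-1, -3))))) = Mul(0, Add(1, Add(5, Add(-3, 3)))) = Mul(0, Add(1, Add(5, 0))) = Mul(0, Add(1, 5)) = Mul(0, 6) = 0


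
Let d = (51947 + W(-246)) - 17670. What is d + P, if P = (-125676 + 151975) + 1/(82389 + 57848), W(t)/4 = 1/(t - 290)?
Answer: 1138329392505/18791758 ≈ 60576.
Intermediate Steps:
W(t) = 4/(-290 + t) (W(t) = 4/(t - 290) = 4/(-290 + t))
d = 4593117/134 (d = (51947 + 4/(-290 - 246)) - 17670 = (51947 + 4/(-536)) - 17670 = (51947 + 4*(-1/536)) - 17670 = (51947 - 1/134) - 17670 = 6960897/134 - 17670 = 4593117/134 ≈ 34277.)
P = 3688092864/140237 (P = 26299 + 1/140237 = 3688092864/140237 ≈ 26299.)
d + P = 4593117/134 + 3688092864/140237 = 1138329392505/18791758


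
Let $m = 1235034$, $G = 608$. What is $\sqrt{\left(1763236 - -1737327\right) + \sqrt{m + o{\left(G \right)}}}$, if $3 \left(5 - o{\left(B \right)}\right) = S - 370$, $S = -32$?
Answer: $\sqrt{3500563 + \sqrt{1235173}} \approx 1871.3$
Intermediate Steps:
$o{\left(B \right)} = 139$ ($o{\left(B \right)} = 5 - \frac{-32 - 370}{3} = 5 - -134 = 5 + 134 = 139$)
$\sqrt{\left(1763236 - -1737327\right) + \sqrt{m + o{\left(G \right)}}} = \sqrt{\left(1763236 - -1737327\right) + \sqrt{1235034 + 139}} = \sqrt{\left(1763236 + 1737327\right) + \sqrt{1235173}} = \sqrt{3500563 + \sqrt{1235173}}$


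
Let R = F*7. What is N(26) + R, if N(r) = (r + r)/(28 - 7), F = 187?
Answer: 27541/21 ≈ 1311.5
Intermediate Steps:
N(r) = 2*r/21 (N(r) = (2*r)/21 = (2*r)*(1/21) = 2*r/21)
R = 1309 (R = 187*7 = 1309)
N(26) + R = (2/21)*26 + 1309 = 52/21 + 1309 = 27541/21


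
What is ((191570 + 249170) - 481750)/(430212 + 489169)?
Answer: -41010/919381 ≈ -0.044606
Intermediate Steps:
((191570 + 249170) - 481750)/(430212 + 489169) = (440740 - 481750)/919381 = -41010*1/919381 = -41010/919381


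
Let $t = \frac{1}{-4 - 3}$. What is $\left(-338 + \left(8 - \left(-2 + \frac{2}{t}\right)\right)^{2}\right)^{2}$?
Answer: $56644$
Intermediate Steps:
$t = - \frac{1}{7}$ ($t = \frac{1}{-7} = - \frac{1}{7} \approx -0.14286$)
$\left(-338 + \left(8 - \left(-2 + \frac{2}{t}\right)\right)^{2}\right)^{2} = \left(-338 + \left(8 - \left(-14 - 2\right)\right)^{2}\right)^{2} = \left(-338 + \left(8 - -16\right)^{2}\right)^{2} = \left(-338 + \left(8 + \left(2 + 14\right)\right)^{2}\right)^{2} = \left(-338 + \left(8 + 16\right)^{2}\right)^{2} = \left(-338 + 24^{2}\right)^{2} = \left(-338 + 576\right)^{2} = 238^{2} = 56644$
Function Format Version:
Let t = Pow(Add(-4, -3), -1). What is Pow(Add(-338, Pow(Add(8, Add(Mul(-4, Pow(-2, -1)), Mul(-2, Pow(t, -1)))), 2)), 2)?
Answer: 56644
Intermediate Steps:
t = Rational(-1, 7) (t = Pow(-7, -1) = Rational(-1, 7) ≈ -0.14286)
Pow(Add(-338, Pow(Add(8, Add(Mul(-4, Pow(-2, -1)), Mul(-2, Pow(t, -1)))), 2)), 2) = Pow(Add(-338, Pow(Add(8, Add(Mul(-4, Pow(-2, -1)), Mul(-2, Pow(Rational(-1, 7), -1)))), 2)), 2) = Pow(Add(-338, Pow(Add(8, Add(Mul(-4, Rational(-1, 2)), Mul(-2, -7))), 2)), 2) = Pow(Add(-338, Pow(Add(8, Add(2, 14)), 2)), 2) = Pow(Add(-338, Pow(Add(8, 16), 2)), 2) = Pow(Add(-338, Pow(24, 2)), 2) = Pow(Add(-338, 576), 2) = Pow(238, 2) = 56644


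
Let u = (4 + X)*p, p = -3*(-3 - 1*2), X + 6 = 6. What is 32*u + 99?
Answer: 2019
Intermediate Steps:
X = 0 (X = -6 + 6 = 0)
p = 15 (p = -3*(-3 - 2) = -3*(-5) = 15)
u = 60 (u = (4 + 0)*15 = 4*15 = 60)
32*u + 99 = 32*60 + 99 = 1920 + 99 = 2019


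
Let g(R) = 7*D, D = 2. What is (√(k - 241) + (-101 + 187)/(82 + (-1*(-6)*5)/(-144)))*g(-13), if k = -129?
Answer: 28896/1963 + 14*I*√370 ≈ 14.72 + 269.3*I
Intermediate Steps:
g(R) = 14 (g(R) = 7*2 = 14)
(√(k - 241) + (-101 + 187)/(82 + (-1*(-6)*5)/(-144)))*g(-13) = (√(-129 - 241) + (-101 + 187)/(82 + (-1*(-6)*5)/(-144)))*14 = (√(-370) + 86/(82 + (6*5)*(-1/144)))*14 = (I*√370 + 86/(82 + 30*(-1/144)))*14 = (I*√370 + 86/(82 - 5/24))*14 = (I*√370 + 86/(1963/24))*14 = (I*√370 + 86*(24/1963))*14 = (I*√370 + 2064/1963)*14 = (2064/1963 + I*√370)*14 = 28896/1963 + 14*I*√370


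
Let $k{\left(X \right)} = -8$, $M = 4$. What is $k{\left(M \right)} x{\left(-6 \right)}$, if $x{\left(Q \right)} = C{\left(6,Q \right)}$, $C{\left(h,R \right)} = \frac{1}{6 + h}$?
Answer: $- \frac{2}{3} \approx -0.66667$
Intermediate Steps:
$x{\left(Q \right)} = \frac{1}{12}$ ($x{\left(Q \right)} = \frac{1}{6 + 6} = \frac{1}{12}$)
$k{\left(M \right)} x{\left(-6 \right)} = \left(-8\right) \frac{1}{12} = - \frac{2}{3}$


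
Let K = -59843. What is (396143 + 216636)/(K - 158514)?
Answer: -612779/218357 ≈ -2.8063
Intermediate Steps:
(396143 + 216636)/(K - 158514) = (396143 + 216636)/(-59843 - 158514) = 612779/(-218357) = 612779*(-1/218357) = -612779/218357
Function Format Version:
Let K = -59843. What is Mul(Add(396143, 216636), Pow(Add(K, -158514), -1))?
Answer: Rational(-612779, 218357) ≈ -2.8063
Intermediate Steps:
Mul(Add(396143, 216636), Pow(Add(K, -158514), -1)) = Mul(Add(396143, 216636), Pow(Add(-59843, -158514), -1)) = Mul(612779, Pow(-218357, -1)) = Mul(612779, Rational(-1, 218357)) = Rational(-612779, 218357)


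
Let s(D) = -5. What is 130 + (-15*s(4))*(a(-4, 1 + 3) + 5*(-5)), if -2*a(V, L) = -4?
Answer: -1595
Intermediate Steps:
a(V, L) = 2 (a(V, L) = -1/2*(-4) = 2)
130 + (-15*s(4))*(a(-4, 1 + 3) + 5*(-5)) = 130 + (-15*(-5))*(2 + 5*(-5)) = 130 + 75*(2 - 25) = 130 + 75*(-23) = 130 - 1725 = -1595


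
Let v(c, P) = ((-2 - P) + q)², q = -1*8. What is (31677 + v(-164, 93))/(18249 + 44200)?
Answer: 42286/62449 ≈ 0.67713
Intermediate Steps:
q = -8
v(c, P) = (-10 - P)² (v(c, P) = ((-2 - P) - 8)² = (-10 - P)²)
(31677 + v(-164, 93))/(18249 + 44200) = (31677 + (10 + 93)²)/(18249 + 44200) = (31677 + 103²)/62449 = (31677 + 10609)*(1/62449) = 42286*(1/62449) = 42286/62449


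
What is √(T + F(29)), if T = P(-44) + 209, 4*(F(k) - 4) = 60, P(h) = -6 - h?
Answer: √266 ≈ 16.310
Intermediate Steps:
F(k) = 19 (F(k) = 4 + (¼)*60 = 4 + 15 = 19)
T = 247 (T = (-6 - 1*(-44)) + 209 = (-6 + 44) + 209 = 38 + 209 = 247)
√(T + F(29)) = √(247 + 19) = √266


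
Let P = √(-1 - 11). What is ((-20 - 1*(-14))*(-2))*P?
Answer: 24*I*√3 ≈ 41.569*I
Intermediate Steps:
P = 2*I*√3 (P = √(-12) = 2*I*√3 ≈ 3.4641*I)
((-20 - 1*(-14))*(-2))*P = ((-20 - 1*(-14))*(-2))*(2*I*√3) = ((-20 + 14)*(-2))*(2*I*√3) = (-6*(-2))*(2*I*√3) = 12*(2*I*√3) = 24*I*√3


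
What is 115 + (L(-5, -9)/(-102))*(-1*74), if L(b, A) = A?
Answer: 1844/17 ≈ 108.47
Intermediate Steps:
115 + (L(-5, -9)/(-102))*(-1*74) = 115 + (-9/(-102))*(-1*74) = 115 - 9*(-1/102)*(-74) = 115 + (3/34)*(-74) = 115 - 111/17 = 1844/17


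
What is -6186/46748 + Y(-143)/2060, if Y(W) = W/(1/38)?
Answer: -16673237/6018805 ≈ -2.7702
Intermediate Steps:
Y(W) = 38*W (Y(W) = W/(1/38) = W*38 = 38*W)
-6186/46748 + Y(-143)/2060 = -6186/46748 + (38*(-143))/2060 = -6186*1/46748 - 5434*1/2060 = -3093/23374 - 2717/1030 = -16673237/6018805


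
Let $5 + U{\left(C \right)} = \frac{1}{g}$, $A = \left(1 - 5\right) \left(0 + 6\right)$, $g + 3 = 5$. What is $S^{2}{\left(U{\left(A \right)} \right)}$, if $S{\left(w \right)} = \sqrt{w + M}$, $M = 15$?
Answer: $\frac{21}{2} \approx 10.5$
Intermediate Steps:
$g = 2$ ($g = -3 + 5 = 2$)
$A = -24$ ($A = \left(-4\right) 6 = -24$)
$U{\left(C \right)} = - \frac{9}{2}$ ($U{\left(C \right)} = -5 + \frac{1}{2} = - \frac{9}{2}$)
$S{\left(w \right)} = \sqrt{15 + w}$ ($S{\left(w \right)} = \sqrt{w + 15} = \sqrt{15 + w}$)
$S^{2}{\left(U{\left(A \right)} \right)} = \left(\sqrt{15 - \frac{9}{2}}\right)^{2} = \left(\sqrt{\frac{21}{2}}\right)^{2} = \left(\frac{\sqrt{42}}{2}\right)^{2} = \frac{21}{2}$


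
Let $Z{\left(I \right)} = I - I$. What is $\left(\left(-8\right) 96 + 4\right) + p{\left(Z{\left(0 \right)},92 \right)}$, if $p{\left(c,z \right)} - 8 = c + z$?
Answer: $-664$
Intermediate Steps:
$Z{\left(I \right)} = 0$
$p{\left(c,z \right)} = 8 + c + z$ ($p{\left(c,z \right)} = 8 + \left(c + z\right) = 8 + c + z$)
$\left(\left(-8\right) 96 + 4\right) + p{\left(Z{\left(0 \right)},92 \right)} = \left(\left(-8\right) 96 + 4\right) + \left(8 + 0 + 92\right) = \left(-768 + 4\right) + 100 = -764 + 100 = -664$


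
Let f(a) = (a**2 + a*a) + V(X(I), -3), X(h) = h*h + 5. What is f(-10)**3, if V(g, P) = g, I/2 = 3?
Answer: 13997521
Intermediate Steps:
I = 6 (I = 2*3 = 6)
X(h) = 5 + h**2 (X(h) = h**2 + 5 = 5 + h**2)
f(a) = 41 + 2*a**2 (f(a) = (a**2 + a*a) + (5 + 6**2) = (a**2 + a**2) + (5 + 36) = 2*a**2 + 41 = 41 + 2*a**2)
f(-10)**3 = (41 + 2*(-10)**2)**3 = (41 + 2*100)**3 = (41 + 200)**3 = 241**3 = 13997521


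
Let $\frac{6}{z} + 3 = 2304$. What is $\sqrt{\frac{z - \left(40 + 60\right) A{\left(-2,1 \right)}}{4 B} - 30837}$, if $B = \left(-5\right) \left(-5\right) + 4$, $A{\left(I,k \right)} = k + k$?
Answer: $\frac{i \sqrt{61029964423766}}{44486} \approx 175.61 i$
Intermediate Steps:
$A{\left(I,k \right)} = 2 k$
$z = \frac{2}{767}$ ($z = \frac{6}{-3 + 2304} = \frac{6}{2301} = 6 \cdot \frac{1}{2301} = \frac{2}{767} \approx 0.0026076$)
$B = 29$ ($B = 25 + 4 = 29$)
$\sqrt{\frac{z - \left(40 + 60\right) A{\left(-2,1 \right)}}{4 B} - 30837} = \sqrt{\frac{\frac{2}{767} - \left(40 + 60\right) 2 \cdot 1}{4 \cdot 29} - 30837} = \sqrt{\frac{\frac{2}{767} - 100 \cdot 2}{116} - 30837} = \sqrt{\left(\frac{2}{767} - 200\right) \frac{1}{116} - 30837} = \sqrt{\left(- \frac{153398}{767}\right) \frac{1}{116} - 30837} = \sqrt{- \frac{76699}{44486} - 30837} = \sqrt{- \frac{1371891481}{44486}} = \frac{i \sqrt{61029964423766}}{44486}$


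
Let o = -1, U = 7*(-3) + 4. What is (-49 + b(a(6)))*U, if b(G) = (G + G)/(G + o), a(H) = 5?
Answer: 1581/2 ≈ 790.50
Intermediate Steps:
U = -17 (U = -21 + 4 = -17)
b(G) = 2*G/(-1 + G) (b(G) = (G + G)/(G - 1) = (2*G)/(-1 + G) = 2*G/(-1 + G))
(-49 + b(a(6)))*U = (-49 + 2*5/(-1 + 5))*(-17) = (-49 + 2*5/4)*(-17) = (-49 + 2*5*(1/4))*(-17) = (-49 + 5/2)*(-17) = -93/2*(-17) = 1581/2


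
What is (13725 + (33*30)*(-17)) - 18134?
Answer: -21239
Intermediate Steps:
(13725 + (33*30)*(-17)) - 18134 = (13725 + 990*(-17)) - 18134 = (13725 - 16830) - 18134 = -3105 - 18134 = -21239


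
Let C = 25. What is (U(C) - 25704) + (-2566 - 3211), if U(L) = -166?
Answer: -31647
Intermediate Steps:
(U(C) - 25704) + (-2566 - 3211) = (-166 - 25704) + (-2566 - 3211) = -25870 - 5777 = -31647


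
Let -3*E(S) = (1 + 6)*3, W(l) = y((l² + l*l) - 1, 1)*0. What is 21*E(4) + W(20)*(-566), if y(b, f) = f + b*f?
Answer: -147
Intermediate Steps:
W(l) = 0 (W(l) = (1*(1 + ((l² + l*l) - 1)))*0 = (1*(1 + ((l² + l²) - 1)))*0 = (1*(1 + (2*l² - 1)))*0 = (1*(1 + (-1 + 2*l²)))*0 = (1*(2*l²))*0 = (2*l²)*0 = 0)
E(S) = -7 (E(S) = -(1 + 6)*3/3 = -7*3/3 = -⅓*21 = -7)
21*E(4) + W(20)*(-566) = 21*(-7) + 0*(-566) = -147 + 0 = -147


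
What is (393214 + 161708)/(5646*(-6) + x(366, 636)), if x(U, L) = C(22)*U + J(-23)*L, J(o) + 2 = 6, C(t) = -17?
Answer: -92487/6259 ≈ -14.777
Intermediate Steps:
J(o) = 4 (J(o) = -2 + 6 = 4)
x(U, L) = -17*U + 4*L
(393214 + 161708)/(5646*(-6) + x(366, 636)) = (393214 + 161708)/(5646*(-6) + (-17*366 + 4*636)) = 554922/(-33876 + (-6222 + 2544)) = 554922/(-33876 - 3678) = 554922/(-37554) = 554922*(-1/37554) = -92487/6259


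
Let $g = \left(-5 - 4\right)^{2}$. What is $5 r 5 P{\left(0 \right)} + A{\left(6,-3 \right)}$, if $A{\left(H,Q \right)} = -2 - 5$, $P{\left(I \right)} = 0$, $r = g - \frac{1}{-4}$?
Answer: $-7$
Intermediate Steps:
$g = 81$ ($g = \left(-9\right)^{2} = 81$)
$r = \frac{325}{4}$ ($r = 81 - \frac{1}{-4} = 81 - - \frac{1}{4} = 81 + \frac{1}{4} = \frac{325}{4} \approx 81.25$)
$A{\left(H,Q \right)} = -7$
$5 r 5 P{\left(0 \right)} + A{\left(6,-3 \right)} = 5 \cdot \frac{325}{4} \cdot 5 \cdot 0 - 7 = \frac{1625}{4} \cdot 5 \cdot 0 - 7 = \frac{8125}{4} \cdot 0 - 7 = 0 - 7 = -7$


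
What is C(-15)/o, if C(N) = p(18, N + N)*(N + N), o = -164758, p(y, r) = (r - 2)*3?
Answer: -1440/82379 ≈ -0.017480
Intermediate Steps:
p(y, r) = -6 + 3*r (p(y, r) = (-2 + r)*3 = -6 + 3*r)
C(N) = 2*N*(-6 + 6*N) (C(N) = (-6 + 3*(N + N))*(N + N) = (-6 + 3*(2*N))*(2*N) = (-6 + 6*N)*(2*N) = 2*N*(-6 + 6*N))
C(-15)/o = (12*(-15)*(-1 - 15))/(-164758) = (12*(-15)*(-16))*(-1/164758) = 2880*(-1/164758) = -1440/82379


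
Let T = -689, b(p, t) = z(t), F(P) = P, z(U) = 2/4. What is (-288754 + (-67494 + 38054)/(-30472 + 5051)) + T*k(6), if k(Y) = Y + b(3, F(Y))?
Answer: -14908467885/50842 ≈ -2.9323e+5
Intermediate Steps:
z(U) = 1/2 (z(U) = 2*(1/4) = 1/2)
b(p, t) = 1/2
k(Y) = 1/2 + Y (k(Y) = Y + 1/2 = 1/2 + Y)
(-288754 + (-67494 + 38054)/(-30472 + 5051)) + T*k(6) = (-288754 + (-67494 + 38054)/(-30472 + 5051)) - 689*(1/2 + 6) = (-288754 - 29440/(-25421)) - 689*13/2 = (-288754 - 29440*(-1/25421)) - 8957/2 = (-288754 + 29440/25421) - 8957/2 = -7340385994/25421 - 8957/2 = -14908467885/50842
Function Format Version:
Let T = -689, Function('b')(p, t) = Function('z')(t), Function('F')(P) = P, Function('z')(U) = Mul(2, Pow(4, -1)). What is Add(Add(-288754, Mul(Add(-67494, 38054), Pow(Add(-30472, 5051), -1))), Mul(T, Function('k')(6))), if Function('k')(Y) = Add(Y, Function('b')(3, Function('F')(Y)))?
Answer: Rational(-14908467885, 50842) ≈ -2.9323e+5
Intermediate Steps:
Function('z')(U) = Rational(1, 2) (Function('z')(U) = Mul(2, Rational(1, 4)) = Rational(1, 2))
Function('b')(p, t) = Rational(1, 2)
Function('k')(Y) = Add(Rational(1, 2), Y) (Function('k')(Y) = Add(Y, Rational(1, 2)) = Add(Rational(1, 2), Y))
Add(Add(-288754, Mul(Add(-67494, 38054), Pow(Add(-30472, 5051), -1))), Mul(T, Function('k')(6))) = Add(Add(-288754, Mul(Add(-67494, 38054), Pow(Add(-30472, 5051), -1))), Mul(-689, Add(Rational(1, 2), 6))) = Add(Add(-288754, Mul(-29440, Pow(-25421, -1))), Mul(-689, Rational(13, 2))) = Add(Add(-288754, Mul(-29440, Rational(-1, 25421))), Rational(-8957, 2)) = Add(Add(-288754, Rational(29440, 25421)), Rational(-8957, 2)) = Add(Rational(-7340385994, 25421), Rational(-8957, 2)) = Rational(-14908467885, 50842)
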